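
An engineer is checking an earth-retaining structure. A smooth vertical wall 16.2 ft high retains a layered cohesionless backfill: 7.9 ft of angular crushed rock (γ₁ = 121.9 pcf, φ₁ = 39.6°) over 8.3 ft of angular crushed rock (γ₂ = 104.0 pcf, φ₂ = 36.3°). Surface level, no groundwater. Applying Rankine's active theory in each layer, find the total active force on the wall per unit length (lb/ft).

3810 lb/ft

K_a1 = tan²(45°−39.6°/2) = 0.2214; K_a2 = tan²(45°−36.3°/2) = 0.2563.
Layer 1: σ at base = K_a1 γ₁ h₁ = 213.2 psf; P₁ = ½×213.2×7.9 = 842.3.
Layer 2: σ_v at top = γ₁h₁ = 963.0; σ_h top = K_a2×963.0 = 246.8; σ_h base = K_a2×(963.0+104.0×8.3) = 468.0.
P₂ = ½(246.8+468.0)×8.3 = 2966. Total P_a = 842.3+2966 = 3809 lb/ft.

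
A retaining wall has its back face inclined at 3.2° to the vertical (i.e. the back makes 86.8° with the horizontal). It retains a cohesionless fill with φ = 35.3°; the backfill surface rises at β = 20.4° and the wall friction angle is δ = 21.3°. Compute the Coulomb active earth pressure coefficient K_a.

0.353

K_a = sin²(α+φ) / [sin²α · sin(α−δ) · (1 + √{sin(φ+δ)sin(φ−β) / (sin(α−δ)sin(α+β))})²].
With α = 86.8°, φ = 35.3°, δ = 21.3°, β = 20.4°: K_a = 0.3530.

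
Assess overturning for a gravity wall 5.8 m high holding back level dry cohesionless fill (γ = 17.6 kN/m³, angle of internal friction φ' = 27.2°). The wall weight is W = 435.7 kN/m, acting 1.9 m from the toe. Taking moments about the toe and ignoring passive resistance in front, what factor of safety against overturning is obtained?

K_a = tan²(45° − 27.2°/2) = 0.3726.
P_a = ½K_aγH² = 0.5×0.3726×17.6×5.8² = 110.3 kN/m, acting at H/3 = 1.933 m above the base.
Overturning moment M_o = P_a × H/3 = 110.3 × 1.933 = 213.2.
Resisting moment M_r = W × 1.9 = 435.7 × 1.9 = 827.8.
FS_overturning = M_r/M_o = 827.8/213.2 = 3.882.

3.88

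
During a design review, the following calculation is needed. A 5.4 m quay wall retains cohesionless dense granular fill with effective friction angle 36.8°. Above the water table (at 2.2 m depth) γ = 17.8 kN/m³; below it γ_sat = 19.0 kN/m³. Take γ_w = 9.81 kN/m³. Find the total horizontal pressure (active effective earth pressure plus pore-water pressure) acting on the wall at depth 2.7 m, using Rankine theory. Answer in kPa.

15.9 kPa

K_a = (1 − sin φ)/(1 + sin φ) = 0.2508.
γ' = 19.0 − 9.81 = 9.190 kN/m³.
Effective vertical stress at 2.7 m: σ'_v = 17.8×2.2 + 9.190×0.500 = 43.76 kPa.
σ'_h = K_a σ'_v = 0.2508 × 43.76 = 10.97 kPa; u = γ_w × 0.500 = 4.905 kPa.
Total σ_h = 10.97 + 4.905 = 15.88 kPa.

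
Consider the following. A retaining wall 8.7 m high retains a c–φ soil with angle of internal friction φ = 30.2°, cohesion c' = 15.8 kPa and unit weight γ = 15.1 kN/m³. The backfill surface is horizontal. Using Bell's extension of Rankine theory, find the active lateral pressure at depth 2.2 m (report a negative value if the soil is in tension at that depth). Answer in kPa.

K_a = (1 − sin φ)/(1 + sin φ) = 0.3307.
σ_a = K_a γ z − 2c√K_a = 0.3307×15.1×2.2 − 2×15.8×0.5750 = -7.186 kPa.

-7.19 kPa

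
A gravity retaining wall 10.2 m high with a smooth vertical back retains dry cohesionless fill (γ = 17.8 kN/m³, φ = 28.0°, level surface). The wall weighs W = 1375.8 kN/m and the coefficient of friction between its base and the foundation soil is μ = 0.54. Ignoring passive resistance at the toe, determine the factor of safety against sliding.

K_a = tan²(45° − 28.0°/2) = 0.3610.
P_a = ½K_aγH² = 0.5×0.3610×17.8×10.2² = 334.3 kN/m, acting at H/3 = 3.400 m above the base.
FS_sliding = μW / P_a = 0.54×1375.8 / 334.3 = 2.222.

2.22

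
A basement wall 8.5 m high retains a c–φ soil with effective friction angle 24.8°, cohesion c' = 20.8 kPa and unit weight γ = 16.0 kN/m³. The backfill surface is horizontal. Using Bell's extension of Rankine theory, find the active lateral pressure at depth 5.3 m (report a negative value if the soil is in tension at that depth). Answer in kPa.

8.08 kPa

K_a = (1 − sin φ)/(1 + sin φ) = 0.4090.
σ_a = K_a γ z − 2c√K_a = 0.4090×16.0×5.3 − 2×20.8×0.6395 = 8.078 kPa.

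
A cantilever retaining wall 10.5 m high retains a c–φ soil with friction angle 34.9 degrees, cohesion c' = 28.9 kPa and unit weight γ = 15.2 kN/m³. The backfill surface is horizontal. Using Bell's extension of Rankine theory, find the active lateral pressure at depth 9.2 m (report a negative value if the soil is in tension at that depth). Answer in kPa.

7.90 kPa

K_a = (1 − sin φ)/(1 + sin φ) = 0.2721.
σ_a = K_a γ z − 2c√K_a = 0.2721×15.2×9.2 − 2×28.9×0.5217 = 7.904 kPa.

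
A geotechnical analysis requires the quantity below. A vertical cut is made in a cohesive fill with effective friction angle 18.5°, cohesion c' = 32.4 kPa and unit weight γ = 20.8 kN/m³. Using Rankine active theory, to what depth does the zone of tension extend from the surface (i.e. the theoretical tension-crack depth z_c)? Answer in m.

4.33 m

K_a = tan²(45° − 18.5°/2) = 0.5183; √K_a = 0.7199.
The active pressure is zero where K_a γ z = 2c√K_a, so z_c = 2c/(γ√K_a) = 2×32.4/(20.8×0.7199) = 4.328 m.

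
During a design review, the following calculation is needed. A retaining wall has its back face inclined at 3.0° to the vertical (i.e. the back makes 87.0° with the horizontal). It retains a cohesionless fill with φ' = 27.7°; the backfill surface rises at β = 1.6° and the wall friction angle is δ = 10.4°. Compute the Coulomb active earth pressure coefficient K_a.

0.364

K_a = sin²(α+φ) / [sin²α · sin(α−δ) · (1 + √{sin(φ+δ)sin(φ−β) / (sin(α−δ)sin(α+β))})²].
With α = 87.0°, φ = 27.7°, δ = 10.4°, β = 1.6°: K_a = 0.3642.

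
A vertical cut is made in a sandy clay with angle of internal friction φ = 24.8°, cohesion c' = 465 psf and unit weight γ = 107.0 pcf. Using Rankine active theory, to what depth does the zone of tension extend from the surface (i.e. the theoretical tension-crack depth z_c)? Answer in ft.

K_a = tan²(45° − 24.8°/2) = 0.4090; √K_a = 0.6395.
The active pressure is zero where K_a γ z = 2c√K_a, so z_c = 2c/(γ√K_a) = 2×465/(107.0×0.6395) = 13.59 ft.

13.6 ft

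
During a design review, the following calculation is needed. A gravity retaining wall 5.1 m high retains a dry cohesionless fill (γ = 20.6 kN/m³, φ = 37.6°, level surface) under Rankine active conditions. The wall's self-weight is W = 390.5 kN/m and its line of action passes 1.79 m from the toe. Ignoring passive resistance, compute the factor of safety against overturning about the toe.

6.34

K_a = tan²(45° − 37.6°/2) = 0.2421.
P_a = ½K_aγH² = 0.5×0.2421×20.6×5.1² = 64.87 kN/m, acting at H/3 = 1.700 m above the base.
Overturning moment M_o = P_a × H/3 = 64.87 × 1.700 = 110.3.
Resisting moment M_r = W × 1.79 = 390.5 × 1.79 = 699.0.
FS_overturning = M_r/M_o = 699.0/110.3 = 6.339.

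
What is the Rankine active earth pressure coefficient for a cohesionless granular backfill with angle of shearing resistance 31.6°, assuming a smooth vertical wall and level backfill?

0.312

K_a = (1 − sin φ)/(1 + sin φ) = (1 − sin 31.6°)/(1 + sin 31.6°) = 0.3123.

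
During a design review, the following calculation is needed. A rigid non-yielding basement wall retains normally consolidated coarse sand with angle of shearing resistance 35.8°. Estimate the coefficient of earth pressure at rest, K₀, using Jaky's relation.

K₀ = 1 − sin φ' = 1 − sin 35.8° = 0.4150.

0.415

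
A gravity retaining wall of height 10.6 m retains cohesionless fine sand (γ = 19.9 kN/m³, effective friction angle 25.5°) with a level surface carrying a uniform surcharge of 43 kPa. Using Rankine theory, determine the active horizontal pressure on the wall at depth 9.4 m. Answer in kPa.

91.6 kPa

K_a = (1 − sin φ)/(1 + sin φ) = 0.3981.
σ_v = γz + q = 19.9 × 9.4 + 43 = 230.1 kPa.
σ_h = K_a σ_v = 0.3981 × 230.1 = 91.59 kPa.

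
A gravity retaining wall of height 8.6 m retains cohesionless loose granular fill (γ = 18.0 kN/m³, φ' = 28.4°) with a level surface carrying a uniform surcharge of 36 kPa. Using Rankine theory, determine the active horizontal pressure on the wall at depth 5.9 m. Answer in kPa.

K_a = (1 − sin φ)/(1 + sin φ) = 0.3554.
σ_v = γz + q = 18.0 × 5.9 + 36 = 142.2 kPa.
σ_h = K_a σ_v = 0.3554 × 142.2 = 50.53 kPa.

50.5 kPa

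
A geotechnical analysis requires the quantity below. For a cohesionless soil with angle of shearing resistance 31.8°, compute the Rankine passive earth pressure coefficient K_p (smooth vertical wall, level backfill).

3.23

K_p = (1 + sin φ)/(1 − sin φ) = tan²(45° + 31.8°/2) = 3.228.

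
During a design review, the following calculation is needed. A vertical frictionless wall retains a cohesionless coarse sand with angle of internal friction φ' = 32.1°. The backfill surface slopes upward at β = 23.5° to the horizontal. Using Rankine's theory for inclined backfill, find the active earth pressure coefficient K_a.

K_a = cos β · (cos β − √(cos²β − cos²φ)) / (cos β + √(cos²β − cos²φ)).
cos β = 0.9171, cos φ = 0.8471, √(cos²β − cos²φ) = 0.3513.
K_a = 0.9171 × (0.9171 − 0.3513)/(0.9171 + 0.3513) = 0.4091.

0.409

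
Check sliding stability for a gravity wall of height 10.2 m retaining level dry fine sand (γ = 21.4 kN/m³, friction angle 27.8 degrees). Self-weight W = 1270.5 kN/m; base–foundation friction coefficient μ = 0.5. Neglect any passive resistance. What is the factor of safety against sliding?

1.57

K_a = tan²(45° − 27.8°/2) = 0.3639.
P_a = ½K_aγH² = 0.5×0.3639×21.4×10.2² = 405.1 kN/m, acting at H/3 = 3.400 m above the base.
FS_sliding = μW / P_a = 0.5×1270.5 / 405.1 = 1.568.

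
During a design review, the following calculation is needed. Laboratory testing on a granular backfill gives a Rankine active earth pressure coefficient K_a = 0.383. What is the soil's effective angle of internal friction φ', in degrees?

26.5°

K_a = tan²(45° − φ/2) ⇒ 45° − φ/2 = arctan(√0.383) = 31.75°.
φ = 2(45° − 31.75°) = 26.50°.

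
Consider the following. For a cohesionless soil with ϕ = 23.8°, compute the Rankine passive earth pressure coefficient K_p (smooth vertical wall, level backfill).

K_p = (1 + sin φ)/(1 − sin φ) = tan²(45° + 23.8°/2) = 2.353.

2.35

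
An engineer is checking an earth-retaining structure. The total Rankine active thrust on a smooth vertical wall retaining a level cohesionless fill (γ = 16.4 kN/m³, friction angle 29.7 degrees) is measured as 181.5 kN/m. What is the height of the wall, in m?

8.10 m

K_a = 0.3374. P_a = ½ K_a γ H² ⇒ H = √(2P_a/(K_a γ)).
H = √(2×181.5/(0.3374×16.4)) = 8.100 m.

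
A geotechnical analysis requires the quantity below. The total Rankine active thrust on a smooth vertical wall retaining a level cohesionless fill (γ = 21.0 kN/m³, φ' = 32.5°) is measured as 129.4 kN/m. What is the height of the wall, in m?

K_a = 0.3010. P_a = ½ K_a γ H² ⇒ H = √(2P_a/(K_a γ)).
H = √(2×129.4/(0.3010×21.0)) = 6.399 m.

6.40 m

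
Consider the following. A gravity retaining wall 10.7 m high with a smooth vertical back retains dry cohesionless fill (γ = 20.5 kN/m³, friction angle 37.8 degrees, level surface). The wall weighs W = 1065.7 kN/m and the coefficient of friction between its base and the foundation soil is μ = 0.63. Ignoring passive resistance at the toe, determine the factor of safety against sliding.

2.38

K_a = tan²(45° − 37.8°/2) = 0.2400.
P_a = ½K_aγH² = 0.5×0.2400×20.5×10.7² = 281.6 kN/m, acting at H/3 = 3.567 m above the base.
FS_sliding = μW / P_a = 0.63×1065.7 / 281.6 = 2.384.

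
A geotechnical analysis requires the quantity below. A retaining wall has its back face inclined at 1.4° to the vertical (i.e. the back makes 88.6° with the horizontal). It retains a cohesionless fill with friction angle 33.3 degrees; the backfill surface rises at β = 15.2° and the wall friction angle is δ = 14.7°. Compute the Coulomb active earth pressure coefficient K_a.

0.335

K_a = sin²(α+φ) / [sin²α · sin(α−δ) · (1 + √{sin(φ+δ)sin(φ−β) / (sin(α−δ)sin(α+β))})²].
With α = 88.6°, φ = 33.3°, δ = 14.7°, β = 15.2°: K_a = 0.3348.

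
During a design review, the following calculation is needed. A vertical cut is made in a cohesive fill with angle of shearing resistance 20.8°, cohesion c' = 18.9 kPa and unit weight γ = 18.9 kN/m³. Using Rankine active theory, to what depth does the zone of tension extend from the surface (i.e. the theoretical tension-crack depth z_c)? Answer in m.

K_a = tan²(45° − 20.8°/2) = 0.4759; √K_a = 0.6899.
The active pressure is zero where K_a γ z = 2c√K_a, so z_c = 2c/(γ√K_a) = 2×18.9/(18.9×0.6899) = 2.899 m.

2.90 m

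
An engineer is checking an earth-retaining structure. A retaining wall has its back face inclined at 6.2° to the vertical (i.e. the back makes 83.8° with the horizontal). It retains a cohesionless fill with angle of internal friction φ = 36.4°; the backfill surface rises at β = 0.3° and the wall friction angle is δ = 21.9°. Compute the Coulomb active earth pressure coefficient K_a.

0.278

K_a = sin²(α+φ) / [sin²α · sin(α−δ) · (1 + √{sin(φ+δ)sin(φ−β) / (sin(α−δ)sin(α+β))})²].
With α = 83.8°, φ = 36.4°, δ = 21.9°, β = 0.3°: K_a = 0.2779.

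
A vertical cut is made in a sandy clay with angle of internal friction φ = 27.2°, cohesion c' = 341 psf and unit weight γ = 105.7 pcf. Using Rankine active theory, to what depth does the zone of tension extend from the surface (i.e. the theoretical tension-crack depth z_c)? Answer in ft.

K_a = tan²(45° − 27.2°/2) = 0.3726; √K_a = 0.6104.
The active pressure is zero where K_a γ z = 2c√K_a, so z_c = 2c/(γ√K_a) = 2×341/(105.7×0.6104) = 10.57 ft.

10.6 ft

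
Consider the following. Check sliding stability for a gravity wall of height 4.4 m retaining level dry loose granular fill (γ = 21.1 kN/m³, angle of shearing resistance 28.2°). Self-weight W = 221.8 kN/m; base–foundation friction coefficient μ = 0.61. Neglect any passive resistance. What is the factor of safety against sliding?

K_a = tan²(45° − 28.2°/2) = 0.3582.
P_a = ½K_aγH² = 0.5×0.3582×21.1×4.4² = 73.16 kN/m, acting at H/3 = 1.467 m above the base.
FS_sliding = μW / P_a = 0.61×221.8 / 73.16 = 1.849.

1.85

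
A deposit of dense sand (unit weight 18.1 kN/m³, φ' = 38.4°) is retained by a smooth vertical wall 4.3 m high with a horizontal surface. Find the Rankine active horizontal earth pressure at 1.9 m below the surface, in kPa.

K_a = (1 − sin φ)/(1 + sin φ) = 0.2337.
σ_h = K_a γ z = 0.2337 × 18.1 × 1.9 = 8.037 kPa.

8.04 kPa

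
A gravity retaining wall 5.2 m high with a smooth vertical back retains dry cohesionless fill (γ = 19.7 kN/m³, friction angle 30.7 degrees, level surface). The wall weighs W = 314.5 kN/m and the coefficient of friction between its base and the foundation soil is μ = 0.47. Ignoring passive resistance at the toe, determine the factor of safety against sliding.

1.71

K_a = tan²(45° − 30.7°/2) = 0.3240.
P_a = ½K_aγH² = 0.5×0.3240×19.7×5.2² = 86.30 kN/m, acting at H/3 = 1.733 m above the base.
FS_sliding = μW / P_a = 0.47×314.5 / 86.30 = 1.713.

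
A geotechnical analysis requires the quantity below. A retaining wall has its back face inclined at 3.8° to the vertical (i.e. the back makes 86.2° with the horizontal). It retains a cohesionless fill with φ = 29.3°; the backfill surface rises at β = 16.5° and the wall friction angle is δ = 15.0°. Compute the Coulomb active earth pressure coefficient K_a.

0.435

K_a = sin²(α+φ) / [sin²α · sin(α−δ) · (1 + √{sin(φ+δ)sin(φ−β) / (sin(α−δ)sin(α+β))})²].
With α = 86.2°, φ = 29.3°, δ = 15.0°, β = 16.5°: K_a = 0.4352.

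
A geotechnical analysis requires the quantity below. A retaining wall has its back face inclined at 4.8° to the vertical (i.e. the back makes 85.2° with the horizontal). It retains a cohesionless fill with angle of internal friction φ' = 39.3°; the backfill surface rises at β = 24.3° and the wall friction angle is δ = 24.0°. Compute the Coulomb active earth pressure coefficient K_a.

0.334

K_a = sin²(α+φ) / [sin²α · sin(α−δ) · (1 + √{sin(φ+δ)sin(φ−β) / (sin(α−δ)sin(α+β))})²].
With α = 85.2°, φ = 39.3°, δ = 24.0°, β = 24.3°: K_a = 0.3338.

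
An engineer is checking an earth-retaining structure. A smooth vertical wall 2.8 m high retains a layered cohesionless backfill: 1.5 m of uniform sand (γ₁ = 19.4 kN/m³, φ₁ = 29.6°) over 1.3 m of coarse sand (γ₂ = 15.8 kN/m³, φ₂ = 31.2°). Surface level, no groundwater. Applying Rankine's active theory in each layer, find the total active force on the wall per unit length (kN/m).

23.6 kN/m

K_a1 = tan²(45°−29.6°/2) = 0.3387; K_a2 = tan²(45°−31.2°/2) = 0.3175.
Layer 1: σ at base = K_a1 γ₁ h₁ = 9.857 kPa; P₁ = ½×9.857×1.5 = 7.393.
Layer 2: σ_v at top = γ₁h₁ = 29.10; σ_h top = K_a2×29.10 = 9.239; σ_h base = K_a2×(29.10+15.8×1.3) = 15.76.
P₂ = ½(9.239+15.76)×1.3 = 16.25. Total P_a = 7.393+16.25 = 23.64 kN/m.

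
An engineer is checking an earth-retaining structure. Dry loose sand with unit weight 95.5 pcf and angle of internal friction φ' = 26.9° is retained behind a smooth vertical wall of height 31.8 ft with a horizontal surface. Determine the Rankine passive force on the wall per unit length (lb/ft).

128000 lb/ft

K_p = tan²(45° + φ/2) = 2.653.
P_p = ½ K_p γ H² = 0.5 × 2.653 × 95.5 × 31.8² = 128100 lb/ft.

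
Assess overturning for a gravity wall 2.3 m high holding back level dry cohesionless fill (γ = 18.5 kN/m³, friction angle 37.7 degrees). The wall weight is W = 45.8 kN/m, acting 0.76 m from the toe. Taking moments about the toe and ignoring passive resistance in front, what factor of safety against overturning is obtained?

3.85

K_a = tan²(45° − 37.7°/2) = 0.2411.
P_a = ½K_aγH² = 0.5×0.2411×18.5×2.3² = 11.80 kN/m, acting at H/3 = 0.7667 m above the base.
Overturning moment M_o = P_a × H/3 = 11.80 × 0.7667 = 9.043.
Resisting moment M_r = W × 0.76 = 45.8 × 0.76 = 34.81.
FS_overturning = M_r/M_o = 34.81/9.043 = 3.849.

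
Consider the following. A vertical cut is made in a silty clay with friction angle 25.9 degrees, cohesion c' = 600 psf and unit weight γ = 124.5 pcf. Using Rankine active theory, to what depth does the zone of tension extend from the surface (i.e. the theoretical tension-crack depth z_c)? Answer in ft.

K_a = tan²(45° − 25.9°/2) = 0.3920; √K_a = 0.6261.
The active pressure is zero where K_a γ z = 2c√K_a, so z_c = 2c/(γ√K_a) = 2×600/(124.5×0.6261) = 15.39 ft.

15.4 ft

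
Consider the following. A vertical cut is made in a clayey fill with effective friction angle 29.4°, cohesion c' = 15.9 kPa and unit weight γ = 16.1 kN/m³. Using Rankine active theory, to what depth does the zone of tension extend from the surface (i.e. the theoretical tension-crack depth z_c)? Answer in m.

K_a = tan²(45° − 29.4°/2) = 0.3415; √K_a = 0.5844.
The active pressure is zero where K_a γ z = 2c√K_a, so z_c = 2c/(γ√K_a) = 2×15.9/(16.1×0.5844) = 3.380 m.

3.38 m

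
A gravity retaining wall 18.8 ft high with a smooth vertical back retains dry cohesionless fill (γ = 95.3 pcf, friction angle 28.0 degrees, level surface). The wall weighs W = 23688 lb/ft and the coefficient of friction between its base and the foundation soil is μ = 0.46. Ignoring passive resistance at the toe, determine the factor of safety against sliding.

K_a = tan²(45° − 28.0°/2) = 0.3610.
P_a = ½K_aγH² = 0.5×0.3610×95.3×18.8² = 6080 lb/ft, acting at H/3 = 6.267 ft above the base.
FS_sliding = μW / P_a = 0.46×23688 / 6080 = 1.792.

1.79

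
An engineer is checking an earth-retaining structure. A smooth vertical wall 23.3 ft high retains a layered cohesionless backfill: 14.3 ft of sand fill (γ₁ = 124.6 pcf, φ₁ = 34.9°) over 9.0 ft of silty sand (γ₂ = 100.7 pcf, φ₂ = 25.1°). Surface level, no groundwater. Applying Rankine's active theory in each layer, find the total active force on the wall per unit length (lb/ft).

K_a1 = tan²(45°−34.9°/2) = 0.2721; K_a2 = tan²(45°−25.1°/2) = 0.4043.
Layer 1: σ at base = K_a1 γ₁ h₁ = 484.9 psf; P₁ = ½×484.9×14.3 = 3467.
Layer 2: σ_v at top = γ₁h₁ = 1782; σ_h top = K_a2×1782 = 720.4; σ_h base = K_a2×(1782+100.7×9.0) = 1087.
P₂ = ½(720.4+1087)×9.0 = 8132. Total P_a = 3467+8132 = 11600 lb/ft.

11600 lb/ft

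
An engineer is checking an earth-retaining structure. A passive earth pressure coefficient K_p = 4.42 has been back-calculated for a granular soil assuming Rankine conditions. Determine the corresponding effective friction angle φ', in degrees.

39.1°

K_p = (1+sin φ)/(1−sin φ) ⇒ sin φ = (K_p − 1)/(K_p + 1) = 0.6310.
φ = arcsin(0.6310) = 39.12°.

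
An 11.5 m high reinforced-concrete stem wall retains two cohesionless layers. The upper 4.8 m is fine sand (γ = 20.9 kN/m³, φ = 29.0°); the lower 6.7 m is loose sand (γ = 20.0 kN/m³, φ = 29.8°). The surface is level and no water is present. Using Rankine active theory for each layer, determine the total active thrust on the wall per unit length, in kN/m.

K_a1 = tan²(45°−29.0°/2) = 0.3470; K_a2 = tan²(45°−29.8°/2) = 0.3360.
Layer 1: σ at base = K_a1 γ₁ h₁ = 34.81 kPa; P₁ = ½×34.81×4.8 = 83.54.
Layer 2: σ_v at top = γ₁h₁ = 100.3; σ_h top = K_a2×100.3 = 33.71; σ_h base = K_a2×(100.3+20.0×6.7) = 78.74.
P₂ = ½(33.71+78.74)×6.7 = 376.7. Total P_a = 83.54+376.7 = 460.2 kN/m.

460 kN/m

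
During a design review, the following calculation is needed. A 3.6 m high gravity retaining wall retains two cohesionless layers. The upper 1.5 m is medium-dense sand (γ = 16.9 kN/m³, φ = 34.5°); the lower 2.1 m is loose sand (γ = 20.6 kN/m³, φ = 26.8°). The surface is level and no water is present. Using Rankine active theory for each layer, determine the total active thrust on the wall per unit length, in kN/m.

K_a1 = tan²(45°−34.5°/2) = 0.2768; K_a2 = tan²(45°−26.8°/2) = 0.3785.
Layer 1: σ at base = K_a1 γ₁ h₁ = 7.017 kPa; P₁ = ½×7.017×1.5 = 5.263.
Layer 2: σ_v at top = γ₁h₁ = 25.35; σ_h top = K_a2×25.35 = 9.594; σ_h base = K_a2×(25.35+20.6×2.1) = 25.97.
P₂ = ½(9.594+25.97)×2.1 = 37.34. Total P_a = 5.263+37.34 = 42.60 kN/m.

42.6 kN/m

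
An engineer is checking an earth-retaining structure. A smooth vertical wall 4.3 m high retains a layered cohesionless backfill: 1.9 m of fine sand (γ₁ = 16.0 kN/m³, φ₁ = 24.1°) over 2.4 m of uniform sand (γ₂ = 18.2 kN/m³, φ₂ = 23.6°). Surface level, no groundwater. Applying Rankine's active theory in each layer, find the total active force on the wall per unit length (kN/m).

65.8 kN/m

K_a1 = tan²(45°−24.1°/2) = 0.4201; K_a2 = tan²(45°−23.6°/2) = 0.4282.
Layer 1: σ at base = K_a1 γ₁ h₁ = 12.77 kPa; P₁ = ½×12.77×1.9 = 12.13.
Layer 2: σ_v at top = γ₁h₁ = 30.40; σ_h top = K_a2×30.40 = 13.02; σ_h base = K_a2×(30.40+18.2×2.4) = 31.72.
P₂ = ½(13.02+31.72)×2.4 = 53.69. Total P_a = 12.13+53.69 = 65.82 kN/m.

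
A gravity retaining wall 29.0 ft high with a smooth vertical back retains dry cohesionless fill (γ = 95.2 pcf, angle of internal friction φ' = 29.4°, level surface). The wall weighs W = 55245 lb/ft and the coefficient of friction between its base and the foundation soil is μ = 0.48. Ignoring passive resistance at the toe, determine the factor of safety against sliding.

K_a = tan²(45° − 29.4°/2) = 0.3415.
P_a = ½K_aγH² = 0.5×0.3415×95.2×29.0² = 13670 lb/ft, acting at H/3 = 9.667 ft above the base.
FS_sliding = μW / P_a = 0.48×55245 / 13670 = 1.940.

1.94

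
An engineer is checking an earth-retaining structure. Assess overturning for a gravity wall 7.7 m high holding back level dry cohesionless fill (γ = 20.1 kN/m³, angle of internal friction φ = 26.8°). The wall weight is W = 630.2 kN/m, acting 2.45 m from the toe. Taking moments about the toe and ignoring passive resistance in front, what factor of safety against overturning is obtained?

K_a = tan²(45° − 26.8°/2) = 0.3785.
P_a = ½K_aγH² = 0.5×0.3785×20.1×7.7² = 225.5 kN/m, acting at H/3 = 2.567 m above the base.
Overturning moment M_o = P_a × H/3 = 225.5 × 2.567 = 578.8.
Resisting moment M_r = W × 2.45 = 630.2 × 2.45 = 1544.
FS_overturning = M_r/M_o = 1544/578.8 = 2.667.

2.67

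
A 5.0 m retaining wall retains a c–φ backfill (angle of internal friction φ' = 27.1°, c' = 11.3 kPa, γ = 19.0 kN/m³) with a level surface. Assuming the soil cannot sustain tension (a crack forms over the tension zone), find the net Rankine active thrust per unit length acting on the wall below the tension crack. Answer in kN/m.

33.2 kN/m

K_a = 0.3741; √K_a = 0.6116.
Tension-crack depth z_c = 2c/(γ√K_a) = 2×11.3/(19.0×0.6116) = 1.945 m.
σ_a at base = K_a γ H − 2c√K_a = 0.3741×19.0×5.0 − 2×11.3×0.6116 = 21.71 kPa.
P_a = ½ × 21.71 × (H − z_c) = 0.5×21.71×3.055 = 33.17 kN/m.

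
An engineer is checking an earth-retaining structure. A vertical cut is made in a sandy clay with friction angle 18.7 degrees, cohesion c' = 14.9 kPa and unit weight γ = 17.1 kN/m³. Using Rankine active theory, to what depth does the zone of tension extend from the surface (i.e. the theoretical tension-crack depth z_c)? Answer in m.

K_a = tan²(45° − 18.7°/2) = 0.5144; √K_a = 0.7173.
The active pressure is zero where K_a γ z = 2c√K_a, so z_c = 2c/(γ√K_a) = 2×14.9/(17.1×0.7173) = 2.430 m.

2.43 m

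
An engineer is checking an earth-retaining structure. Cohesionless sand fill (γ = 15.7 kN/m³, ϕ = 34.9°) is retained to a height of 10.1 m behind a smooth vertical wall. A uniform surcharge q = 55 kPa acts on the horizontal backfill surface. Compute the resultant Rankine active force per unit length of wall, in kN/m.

K_a = tan²(45° − φ/2) = 0.2721.
Soil triangle: ½ K_a γ H² = 0.5×0.2721×15.7×10.1² = 217.9 kN/m.
Surcharge rectangle: K_a q H = 0.2721×55×10.1 = 151.2 kN/m.
Total = 217.9 + 151.2 = 369.1 kN/m.

369 kN/m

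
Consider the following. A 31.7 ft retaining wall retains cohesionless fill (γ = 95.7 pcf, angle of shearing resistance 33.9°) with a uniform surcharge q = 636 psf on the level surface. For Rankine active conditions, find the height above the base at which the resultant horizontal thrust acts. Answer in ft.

K_a = 0.2839.
Triangular part P₁ = ½K_aγH² = 13650 at H/3 = 10.57 ft; rectangular part P₂ = K_a q H = 5724 at H/2 = 15.85 ft.
ȳ = (P₁·10.57 + P₂·15.85)/(P₁+P₂) = 12.13 ft.

12.1 ft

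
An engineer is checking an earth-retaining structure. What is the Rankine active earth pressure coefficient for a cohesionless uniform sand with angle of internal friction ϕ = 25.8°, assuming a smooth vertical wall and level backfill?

K_a = (1 − sin φ)/(1 + sin φ) = (1 − sin 25.8°)/(1 + sin 25.8°) = 0.3935.

0.394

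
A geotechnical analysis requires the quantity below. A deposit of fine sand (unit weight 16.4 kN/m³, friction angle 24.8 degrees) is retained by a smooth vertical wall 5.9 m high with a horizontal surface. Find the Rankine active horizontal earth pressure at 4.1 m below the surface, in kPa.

27.5 kPa

K_a = (1 − sin φ)/(1 + sin φ) = 0.4090.
σ_h = K_a γ z = 0.4090 × 16.4 × 4.1 = 27.50 kPa.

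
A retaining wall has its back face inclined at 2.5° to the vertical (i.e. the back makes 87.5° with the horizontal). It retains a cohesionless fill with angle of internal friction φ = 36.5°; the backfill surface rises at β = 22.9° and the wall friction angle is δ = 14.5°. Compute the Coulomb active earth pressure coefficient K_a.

K_a = sin²(α+φ) / [sin²α · sin(α−δ) · (1 + √{sin(φ+δ)sin(φ−β) / (sin(α−δ)sin(α+β))})²].
With α = 87.5°, φ = 36.5°, δ = 14.5°, β = 22.9°: K_a = 0.3418.

0.342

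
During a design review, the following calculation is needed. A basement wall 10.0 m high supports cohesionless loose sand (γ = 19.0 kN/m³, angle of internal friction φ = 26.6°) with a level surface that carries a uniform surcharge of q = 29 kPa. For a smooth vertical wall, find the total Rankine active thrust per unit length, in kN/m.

K_a = tan²(45° − φ/2) = 0.3814.
Soil triangle: ½ K_a γ H² = 0.5×0.3814×19.0×10.0² = 362.4 kN/m.
Surcharge rectangle: K_a q H = 0.3814×29×10.0 = 110.6 kN/m.
Total = 362.4 + 110.6 = 473.0 kN/m.

473 kN/m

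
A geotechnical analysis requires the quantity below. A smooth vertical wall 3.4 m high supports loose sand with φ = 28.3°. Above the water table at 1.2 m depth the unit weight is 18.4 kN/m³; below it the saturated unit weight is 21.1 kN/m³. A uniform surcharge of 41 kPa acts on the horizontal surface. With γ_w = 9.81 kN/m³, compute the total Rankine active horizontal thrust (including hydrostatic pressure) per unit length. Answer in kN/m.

105 kN/m

K_a = tan²(45° − φ/2) = 0.3568.
γ' = 21.1 − 9.81 = 11.29 kN/m³. h₂ = H − d_w = 2.2 m.
σ'_h: at surface K_a·q = 14.63; at WT K_a(q+γd_w) = 22.51; at base K_a(q+γd_w+γ'h₂) = 31.37 kPa.
P₁ = ½(14.63+22.51)×1.2 = 22.28; P₂ = ½(22.51+31.37)×2.2 = 59.26; P_w = ½γ_w h₂² = 23.74.
Total = 22.28+59.26+23.74 = 105.3 kN/m.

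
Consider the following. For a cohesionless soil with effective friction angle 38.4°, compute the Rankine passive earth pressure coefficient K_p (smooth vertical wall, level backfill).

K_p = (1 + sin φ)/(1 − sin φ) = tan²(45° + 38.4°/2) = 4.279.

4.28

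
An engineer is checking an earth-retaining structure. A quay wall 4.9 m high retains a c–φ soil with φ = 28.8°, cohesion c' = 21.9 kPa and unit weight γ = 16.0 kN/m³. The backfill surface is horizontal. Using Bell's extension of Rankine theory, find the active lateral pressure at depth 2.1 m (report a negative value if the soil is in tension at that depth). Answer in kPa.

K_a = (1 − sin φ)/(1 + sin φ) = 0.3498.
σ_a = K_a γ z − 2c√K_a = 0.3498×16.0×2.1 − 2×21.9×0.5914 = -14.15 kPa.

-14.2 kPa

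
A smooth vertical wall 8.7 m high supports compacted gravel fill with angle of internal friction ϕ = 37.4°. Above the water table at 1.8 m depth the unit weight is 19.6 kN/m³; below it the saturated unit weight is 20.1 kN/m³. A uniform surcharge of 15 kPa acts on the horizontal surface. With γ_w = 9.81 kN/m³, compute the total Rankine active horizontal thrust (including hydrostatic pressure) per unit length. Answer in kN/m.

392 kN/m

K_a = tan²(45° − φ/2) = 0.2443.
γ' = 20.1 − 9.81 = 10.29 kN/m³. h₂ = H − d_w = 6.9 m.
σ'_h: at surface K_a·q = 3.664; at WT K_a(q+γd_w) = 12.28; at base K_a(q+γd_w+γ'h₂) = 29.62 kPa.
P₁ = ½(3.664+12.28)×1.8 = 14.35; P₂ = ½(12.28+29.62)×6.9 = 144.6; P_w = ½γ_w h₂² = 233.5.
Total = 14.35+144.6+233.5 = 392.5 kN/m.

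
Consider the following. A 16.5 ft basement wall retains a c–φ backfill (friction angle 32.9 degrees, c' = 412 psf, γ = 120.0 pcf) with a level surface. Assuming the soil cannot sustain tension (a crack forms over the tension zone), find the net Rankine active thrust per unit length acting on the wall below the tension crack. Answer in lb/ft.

K_a = 0.2960; √K_a = 0.5441.
Tension-crack depth z_c = 2c/(γ√K_a) = 2×412/(120.0×0.5441) = 12.62 ft.
σ_a at base = K_a γ H − 2c√K_a = 0.2960×120.0×16.5 − 2×412×0.5441 = 137.8 psf.
P_a = ½ × 137.8 × (H − z_c) = 0.5×137.8×3.879 = 267.3 lb/ft.

267 lb/ft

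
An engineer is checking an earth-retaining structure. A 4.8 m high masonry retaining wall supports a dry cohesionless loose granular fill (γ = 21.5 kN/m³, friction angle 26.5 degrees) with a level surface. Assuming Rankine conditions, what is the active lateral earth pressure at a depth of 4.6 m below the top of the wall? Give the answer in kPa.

37.9 kPa

K_a = (1 − sin φ)/(1 + sin φ) = 0.3829.
σ_h = K_a γ z = 0.3829 × 21.5 × 4.6 = 37.87 kPa.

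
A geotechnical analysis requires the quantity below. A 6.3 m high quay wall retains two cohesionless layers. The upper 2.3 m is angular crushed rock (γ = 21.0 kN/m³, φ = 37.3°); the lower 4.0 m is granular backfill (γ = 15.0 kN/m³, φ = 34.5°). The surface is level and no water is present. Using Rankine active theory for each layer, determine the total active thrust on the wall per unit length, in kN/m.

100 kN/m

K_a1 = tan²(45°−37.3°/2) = 0.2453; K_a2 = tan²(45°−34.5°/2) = 0.2768.
Layer 1: σ at base = K_a1 γ₁ h₁ = 11.85 kPa; P₁ = ½×11.85×2.3 = 13.63.
Layer 2: σ_v at top = γ₁h₁ = 48.30; σ_h top = K_a2×48.30 = 13.37; σ_h base = K_a2×(48.30+15.0×4.0) = 29.98.
P₂ = ½(13.37+29.98)×4.0 = 86.70. Total P_a = 13.63+86.70 = 100.3 kN/m.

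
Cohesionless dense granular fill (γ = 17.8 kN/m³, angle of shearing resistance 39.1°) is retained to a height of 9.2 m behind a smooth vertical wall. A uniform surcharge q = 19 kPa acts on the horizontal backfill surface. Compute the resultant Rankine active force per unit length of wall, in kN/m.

210 kN/m

K_a = tan²(45° − φ/2) = 0.2265.
Soil triangle: ½ K_a γ H² = 0.5×0.2265×17.8×9.2² = 170.6 kN/m.
Surcharge rectangle: K_a q H = 0.2265×19×9.2 = 39.59 kN/m.
Total = 170.6 + 39.59 = 210.2 kN/m.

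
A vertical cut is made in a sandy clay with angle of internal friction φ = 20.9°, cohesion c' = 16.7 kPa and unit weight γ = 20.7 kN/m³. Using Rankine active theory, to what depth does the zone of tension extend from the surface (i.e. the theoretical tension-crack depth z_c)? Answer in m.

K_a = tan²(45° − 20.9°/2) = 0.4741; √K_a = 0.6886.
The active pressure is zero where K_a γ z = 2c√K_a, so z_c = 2c/(γ√K_a) = 2×16.7/(20.7×0.6886) = 2.343 m.

2.34 m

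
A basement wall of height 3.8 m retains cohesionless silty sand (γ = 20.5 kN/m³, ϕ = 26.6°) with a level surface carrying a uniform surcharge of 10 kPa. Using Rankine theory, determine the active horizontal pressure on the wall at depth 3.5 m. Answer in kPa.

K_a = (1 − sin φ)/(1 + sin φ) = 0.3814.
σ_v = γz + q = 20.5 × 3.5 + 10 = 81.75 kPa.
σ_h = K_a σ_v = 0.3814 × 81.75 = 31.18 kPa.

31.2 kPa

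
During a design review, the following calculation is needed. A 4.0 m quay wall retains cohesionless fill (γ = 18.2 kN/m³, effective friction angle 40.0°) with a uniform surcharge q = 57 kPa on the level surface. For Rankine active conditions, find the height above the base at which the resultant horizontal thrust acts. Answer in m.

1.74 m

K_a = 0.2174.
Triangular part P₁ = ½K_aγH² = 31.66 at H/3 = 1.333 m; rectangular part P₂ = K_a q H = 49.58 at H/2 = 2.000 m.
ȳ = (P₁·1.333 + P₂·2.000)/(P₁+P₂) = 1.740 m.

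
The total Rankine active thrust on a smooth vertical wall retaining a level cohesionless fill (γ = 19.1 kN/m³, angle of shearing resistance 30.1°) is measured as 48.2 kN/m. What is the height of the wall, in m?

K_a = 0.3320. P_a = ½ K_a γ H² ⇒ H = √(2P_a/(K_a γ)).
H = √(2×48.2/(0.3320×19.1)) = 3.899 m.

3.90 m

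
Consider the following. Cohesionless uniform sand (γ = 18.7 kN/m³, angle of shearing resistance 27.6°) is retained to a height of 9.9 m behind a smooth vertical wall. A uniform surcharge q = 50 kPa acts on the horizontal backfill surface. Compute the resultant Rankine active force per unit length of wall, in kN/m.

518 kN/m

K_a = tan²(45° − φ/2) = 0.3668.
Soil triangle: ½ K_a γ H² = 0.5×0.3668×18.7×9.9² = 336.1 kN/m.
Surcharge rectangle: K_a q H = 0.3668×50×9.9 = 181.6 kN/m.
Total = 336.1 + 181.6 = 517.7 kN/m.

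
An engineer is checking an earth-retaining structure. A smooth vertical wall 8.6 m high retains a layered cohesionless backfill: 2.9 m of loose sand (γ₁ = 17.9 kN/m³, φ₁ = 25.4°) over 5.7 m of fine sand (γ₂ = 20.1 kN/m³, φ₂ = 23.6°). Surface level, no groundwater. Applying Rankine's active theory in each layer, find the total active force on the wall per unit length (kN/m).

297 kN/m

K_a1 = tan²(45°−25.4°/2) = 0.3996; K_a2 = tan²(45°−23.6°/2) = 0.4282.
Layer 1: σ at base = K_a1 γ₁ h₁ = 20.75 kPa; P₁ = ½×20.75×2.9 = 30.08.
Layer 2: σ_v at top = γ₁h₁ = 51.91; σ_h top = K_a2×51.91 = 22.23; σ_h base = K_a2×(51.91+20.1×5.7) = 71.29.
P₂ = ½(22.23+71.29)×5.7 = 266.5. Total P_a = 30.08+266.5 = 296.6 kN/m.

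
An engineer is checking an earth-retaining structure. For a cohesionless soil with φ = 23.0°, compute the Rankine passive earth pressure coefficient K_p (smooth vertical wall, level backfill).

K_p = (1 + sin φ)/(1 − sin φ) = tan²(45° + 23.0°/2) = 2.283.

2.28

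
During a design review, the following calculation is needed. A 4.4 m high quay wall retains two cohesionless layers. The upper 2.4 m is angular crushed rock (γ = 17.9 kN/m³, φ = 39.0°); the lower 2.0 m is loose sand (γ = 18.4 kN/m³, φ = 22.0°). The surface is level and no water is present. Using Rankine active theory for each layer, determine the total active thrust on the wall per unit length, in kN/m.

67.6 kN/m

K_a1 = tan²(45°−39.0°/2) = 0.2275; K_a2 = tan²(45°−22.0°/2) = 0.4550.
Layer 1: σ at base = K_a1 γ₁ h₁ = 9.774 kPa; P₁ = ½×9.774×2.4 = 11.73.
Layer 2: σ_v at top = γ₁h₁ = 42.96; σ_h top = K_a2×42.96 = 19.55; σ_h base = K_a2×(42.96+18.4×2.0) = 36.29.
P₂ = ½(19.55+36.29)×2.0 = 55.83. Total P_a = 11.73+55.83 = 67.56 kN/m.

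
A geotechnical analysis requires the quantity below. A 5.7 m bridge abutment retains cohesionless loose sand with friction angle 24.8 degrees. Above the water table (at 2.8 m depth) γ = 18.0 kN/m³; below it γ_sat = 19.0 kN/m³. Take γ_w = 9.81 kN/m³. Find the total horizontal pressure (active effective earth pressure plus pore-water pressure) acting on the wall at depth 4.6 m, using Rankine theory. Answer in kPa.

45.0 kPa

K_a = (1 − sin φ)/(1 + sin φ) = 0.4090.
γ' = 19.0 − 9.81 = 9.190 kN/m³.
Effective vertical stress at 4.6 m: σ'_v = 18.0×2.8 + 9.190×1.80 = 66.94 kPa.
σ'_h = K_a σ'_v = 0.4090 × 66.94 = 27.38 kPa; u = γ_w × 1.80 = 17.66 kPa.
Total σ_h = 27.38 + 17.66 = 45.04 kPa.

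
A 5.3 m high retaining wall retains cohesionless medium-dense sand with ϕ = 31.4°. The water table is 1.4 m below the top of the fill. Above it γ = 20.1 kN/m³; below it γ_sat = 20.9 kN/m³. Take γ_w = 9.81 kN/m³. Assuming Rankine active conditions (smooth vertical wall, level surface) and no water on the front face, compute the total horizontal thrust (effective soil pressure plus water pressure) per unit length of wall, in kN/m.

K_a = tan²(45° − φ/2) = 0.3149.
γ' = 20.9 − 9.81 = 11.09 kN/m³. Depth below WT = 3.9 m.
σ'_h at WT = K_a γ d_w = 8.862 kPa; at base = 8.862 + K_a γ' × 3.9 = 22.48 kPa.
P₁ (0–1.4 m) = ½×8.862×1.4 = 6.203. P₂ (1.4–5.3 m) = ½(8.862+22.48)×3.9 = 61.12.
P_w = ½ γ_w h₂² = 0.5×9.81×3.9² = 74.61. Total = 6.203+61.12+74.61 = 141.9 kN/m.

142 kN/m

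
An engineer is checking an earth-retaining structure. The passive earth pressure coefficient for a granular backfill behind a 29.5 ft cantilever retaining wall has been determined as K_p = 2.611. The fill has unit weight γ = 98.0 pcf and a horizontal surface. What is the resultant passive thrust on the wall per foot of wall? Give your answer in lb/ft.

111000 lb/ft

P = ½ K_p γ H² = 0.5 × 2.611 × 98.0 × 29.5² = 111300 lb/ft.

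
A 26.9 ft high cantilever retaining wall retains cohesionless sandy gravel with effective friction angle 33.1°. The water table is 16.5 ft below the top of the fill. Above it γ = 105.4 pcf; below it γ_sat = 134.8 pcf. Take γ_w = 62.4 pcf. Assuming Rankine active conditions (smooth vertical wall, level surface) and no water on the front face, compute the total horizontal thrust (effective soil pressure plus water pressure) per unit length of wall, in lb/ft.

14000 lb/ft

K_a = tan²(45° − φ/2) = 0.2936.
γ' = 134.8 − 62.4 = 72.40 pcf. Depth below WT = 10.4 ft.
σ'_h at WT = K_a γ d_w = 510.6 psf; at base = 510.6 + K_a γ' × 10.4 = 731.6 psf.
P₁ (0–16.5 ft) = ½×510.6×16.5 = 4212. P₂ (16.5–26.9 ft) = ½(510.6+731.6)×10.4 = 6459.
P_w = ½ γ_w h₂² = 0.5×62.4×10.4² = 3375. Total = 4212+6459+3375 = 14050 lb/ft.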